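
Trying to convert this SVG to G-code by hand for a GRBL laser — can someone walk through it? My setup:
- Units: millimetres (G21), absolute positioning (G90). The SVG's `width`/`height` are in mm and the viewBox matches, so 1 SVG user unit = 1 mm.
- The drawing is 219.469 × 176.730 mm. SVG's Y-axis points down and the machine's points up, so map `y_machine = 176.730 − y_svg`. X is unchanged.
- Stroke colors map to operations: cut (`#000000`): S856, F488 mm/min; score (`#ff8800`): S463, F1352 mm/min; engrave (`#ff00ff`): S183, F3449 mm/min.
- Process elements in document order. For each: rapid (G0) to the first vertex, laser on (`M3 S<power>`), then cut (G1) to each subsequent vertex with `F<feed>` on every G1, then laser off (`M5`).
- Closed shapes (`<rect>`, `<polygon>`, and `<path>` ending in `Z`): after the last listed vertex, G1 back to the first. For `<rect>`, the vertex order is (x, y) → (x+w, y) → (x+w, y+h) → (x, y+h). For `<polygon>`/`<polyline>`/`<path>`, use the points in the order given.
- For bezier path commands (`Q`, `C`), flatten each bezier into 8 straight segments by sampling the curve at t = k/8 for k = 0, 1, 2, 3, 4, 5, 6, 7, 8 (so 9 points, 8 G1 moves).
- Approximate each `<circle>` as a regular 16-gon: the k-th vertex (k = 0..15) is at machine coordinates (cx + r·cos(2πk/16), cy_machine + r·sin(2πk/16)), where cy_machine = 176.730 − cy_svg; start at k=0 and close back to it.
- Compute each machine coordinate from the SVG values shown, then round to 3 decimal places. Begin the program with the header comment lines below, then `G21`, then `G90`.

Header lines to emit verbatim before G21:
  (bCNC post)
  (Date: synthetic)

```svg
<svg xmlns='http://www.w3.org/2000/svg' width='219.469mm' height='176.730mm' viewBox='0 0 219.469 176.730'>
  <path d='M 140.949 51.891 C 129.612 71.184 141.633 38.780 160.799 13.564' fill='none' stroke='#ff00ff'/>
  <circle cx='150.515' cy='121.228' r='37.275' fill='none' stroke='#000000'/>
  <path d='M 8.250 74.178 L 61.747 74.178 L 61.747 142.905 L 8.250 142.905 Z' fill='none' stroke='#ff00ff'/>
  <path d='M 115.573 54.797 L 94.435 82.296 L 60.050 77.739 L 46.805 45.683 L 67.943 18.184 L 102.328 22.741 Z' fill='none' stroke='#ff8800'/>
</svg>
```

1 u = 1 mm; y_m = 176.730 − y.

[1] `<path>` cubic bezier, #ff00ff→engrave S183 F3449: (140.949,124.839) → (137.761,119.912) → (136.573,119.142) → (137.194,121.839) → (139.435,127.312) → (143.107,134.871) → (148.018,143.826) → (153.978,153.488) → (160.799,163.166)

[2] `<circle>` circle, #000000→cut S856 F488: (187.790,55.502) → (184.953,69.767) → (176.872,81.859) → (164.780,89.940) → (150.515,92.777) → (136.250,89.940) → (124.158,81.859) → (116.077,69.767) → (113.240,55.502) → (116.077,41.237) → (124.158,29.145) → (136.250,21.064) → (150.515,18.227) → (164.780,21.064) → (176.872,29.145) → (184.953,41.237) → (187.790,55.502) (closed)

[3] `<path>` rectangle, #ff00ff→engrave S183 F3449: (8.250,102.552) → (61.747,102.552) → (61.747,33.825) → (8.250,33.825) → (8.250,102.552) (closed)

[4] `<path>` regular polygon, #ff8800→score S463 F1352: (115.573,121.933) → (94.435,94.434) → (60.050,98.991) → (46.805,131.047) → (67.943,158.546) → (102.328,153.989) → (115.573,121.933) (closed)

(bCNC post)
(Date: synthetic)
G21
G90
G0 X140.949 Y124.839
M3 S183
G1 X137.761 Y119.912 F3449
G1 X136.573 Y119.142 F3449
G1 X137.194 Y121.839 F3449
G1 X139.435 Y127.312 F3449
G1 X143.107 Y134.871 F3449
G1 X148.018 Y143.826 F3449
G1 X153.978 Y153.488 F3449
G1 X160.799 Y163.166 F3449
M5
G0 X187.790 Y55.502
M3 S856
G1 X184.953 Y69.767 F488
G1 X176.872 Y81.859 F488
G1 X164.780 Y89.940 F488
G1 X150.515 Y92.777 F488
G1 X136.250 Y89.940 F488
G1 X124.158 Y81.859 F488
G1 X116.077 Y69.767 F488
G1 X113.240 Y55.502 F488
G1 X116.077 Y41.237 F488
G1 X124.158 Y29.145 F488
G1 X136.250 Y21.064 F488
G1 X150.515 Y18.227 F488
G1 X164.780 Y21.064 F488
G1 X176.872 Y29.145 F488
G1 X184.953 Y41.237 F488
G1 X187.790 Y55.502 F488
M5
G0 X8.250 Y102.552
M3 S183
G1 X61.747 Y102.552 F3449
G1 X61.747 Y33.825 F3449
G1 X8.250 Y33.825 F3449
G1 X8.250 Y102.552 F3449
M5
G0 X115.573 Y121.933
M3 S463
G1 X94.435 Y94.434 F1352
G1 X60.050 Y98.991 F1352
G1 X46.805 Y131.047 F1352
G1 X67.943 Y158.546 F1352
G1 X102.328 Y153.989 F1352
G1 X115.573 Y121.933 F1352
M5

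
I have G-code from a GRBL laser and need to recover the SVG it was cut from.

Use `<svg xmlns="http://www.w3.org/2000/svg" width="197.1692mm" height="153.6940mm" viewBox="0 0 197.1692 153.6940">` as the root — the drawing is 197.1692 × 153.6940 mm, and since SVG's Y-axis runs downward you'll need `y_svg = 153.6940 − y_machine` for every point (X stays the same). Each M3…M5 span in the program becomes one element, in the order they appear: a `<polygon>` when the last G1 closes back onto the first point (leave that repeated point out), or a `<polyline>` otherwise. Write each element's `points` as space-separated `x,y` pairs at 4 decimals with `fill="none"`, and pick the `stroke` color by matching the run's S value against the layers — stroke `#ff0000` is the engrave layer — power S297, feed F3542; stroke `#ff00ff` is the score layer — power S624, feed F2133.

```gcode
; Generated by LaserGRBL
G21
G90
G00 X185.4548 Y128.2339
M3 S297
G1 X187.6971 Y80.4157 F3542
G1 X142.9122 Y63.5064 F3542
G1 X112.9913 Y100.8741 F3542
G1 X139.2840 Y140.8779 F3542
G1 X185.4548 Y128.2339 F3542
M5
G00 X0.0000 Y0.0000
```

Each laser-on run becomes one SVG element. Flip Y back into SVG space with y_svg = 153.6940 − y_machine. Every run uses S297, so all elements get stroke `#ff0000` (engrave).

Run 1: The run returns to its start, so emit a `<polygon>` with points (Y-flipped): 185.4548,25.4601 187.6971,73.2783 142.9122,90.1876 112.9913,52.8199 139.2840,12.8161.

<svg xmlns="http://www.w3.org/2000/svg" width="197.1692mm" height="153.6940mm" viewBox="0 0 197.1692 153.6940">
  <polygon points="185.4548,25.4601 187.6971,73.2783 142.9122,90.1876 112.9913,52.8199 139.2840,12.8161" fill="none" stroke="#ff0000"/>
</svg>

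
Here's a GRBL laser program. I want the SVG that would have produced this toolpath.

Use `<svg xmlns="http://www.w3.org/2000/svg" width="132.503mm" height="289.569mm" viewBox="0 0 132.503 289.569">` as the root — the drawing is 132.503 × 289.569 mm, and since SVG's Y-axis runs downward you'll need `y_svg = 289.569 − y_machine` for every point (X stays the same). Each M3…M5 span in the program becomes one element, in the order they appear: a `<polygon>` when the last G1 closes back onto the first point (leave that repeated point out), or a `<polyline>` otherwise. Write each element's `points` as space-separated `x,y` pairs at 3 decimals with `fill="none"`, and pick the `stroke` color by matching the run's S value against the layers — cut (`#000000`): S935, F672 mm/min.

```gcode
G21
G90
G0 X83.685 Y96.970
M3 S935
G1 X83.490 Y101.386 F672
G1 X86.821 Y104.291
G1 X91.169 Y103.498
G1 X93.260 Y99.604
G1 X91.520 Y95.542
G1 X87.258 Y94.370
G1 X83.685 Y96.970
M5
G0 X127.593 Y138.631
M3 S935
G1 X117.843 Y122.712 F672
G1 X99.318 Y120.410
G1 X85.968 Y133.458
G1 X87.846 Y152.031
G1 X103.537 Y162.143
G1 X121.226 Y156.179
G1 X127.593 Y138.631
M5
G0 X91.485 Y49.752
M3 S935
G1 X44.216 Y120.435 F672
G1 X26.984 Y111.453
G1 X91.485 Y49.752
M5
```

Machine Y-up, SVG Y-down with viewBox height 289.569, so y_svg = 289.569 − y_machine; X carries over. Every run uses S935, so all elements get stroke `#000000` (cut).

Run 1: The run returns to its start, so emit a `<polygon>` with points (Y-flipped): 83.685,192.599 83.490,188.183 86.821,185.278 91.169,186.071 93.260,189.965 91.520,194.027 87.258,195.199.

Run 2: The run returns to its start, so emit a `<polygon>` with points (Y-flipped): 127.593,150.938 117.843,166.857 99.318,169.159 85.968,156.111 87.846,137.538 103.537,127.426 121.226,133.390.

Run 3: The run returns to its start, so emit a `<polygon>` with points (Y-flipped): 91.485,239.817 44.216,169.134 26.984,178.116.

<svg xmlns="http://www.w3.org/2000/svg" width="132.503mm" height="289.569mm" viewBox="0 0 132.503 289.569">
  <polygon points="83.685,192.599 83.490,188.183 86.821,185.278 91.169,186.071 93.260,189.965 91.520,194.027 87.258,195.199" fill="none" stroke="#000000"/>
  <polygon points="127.593,150.938 117.843,166.857 99.318,169.159 85.968,156.111 87.846,137.538 103.537,127.426 121.226,133.390" fill="none" stroke="#000000"/>
  <polygon points="91.485,239.817 44.216,169.134 26.984,178.116" fill="none" stroke="#000000"/>
</svg>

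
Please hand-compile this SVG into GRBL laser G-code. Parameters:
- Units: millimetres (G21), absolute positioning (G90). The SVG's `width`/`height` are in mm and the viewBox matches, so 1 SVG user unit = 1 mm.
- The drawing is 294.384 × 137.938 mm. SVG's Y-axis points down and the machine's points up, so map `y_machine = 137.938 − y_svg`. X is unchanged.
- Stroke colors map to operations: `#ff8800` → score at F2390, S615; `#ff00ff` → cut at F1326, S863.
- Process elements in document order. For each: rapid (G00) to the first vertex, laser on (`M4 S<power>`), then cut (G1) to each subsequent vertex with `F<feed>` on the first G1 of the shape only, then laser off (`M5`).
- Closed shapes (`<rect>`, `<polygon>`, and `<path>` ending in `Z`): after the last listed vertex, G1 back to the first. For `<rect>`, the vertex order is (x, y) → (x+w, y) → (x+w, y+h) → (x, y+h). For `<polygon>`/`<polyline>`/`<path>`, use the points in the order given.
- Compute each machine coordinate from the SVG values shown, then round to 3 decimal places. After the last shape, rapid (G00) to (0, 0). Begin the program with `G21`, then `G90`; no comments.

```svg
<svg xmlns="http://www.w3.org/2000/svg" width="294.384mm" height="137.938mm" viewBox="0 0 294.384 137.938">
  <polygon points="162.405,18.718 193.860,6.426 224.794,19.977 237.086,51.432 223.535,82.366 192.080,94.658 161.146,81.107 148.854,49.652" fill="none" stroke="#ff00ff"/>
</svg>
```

G21
G90
G00 X162.405 Y119.220
M4 S863
G1 X193.860 Y131.512 F1326
G1 X224.794 Y117.961
G1 X237.086 Y86.506
G1 X223.535 Y55.572
G1 X192.080 Y43.280
G1 X161.146 Y56.831
G1 X148.854 Y88.286
G1 X162.405 Y119.220
M5
G00 X0.000 Y0.000

Since the viewBox matches the mm dimensions, user units are millimetres directly. The only transform is the Y-flip y_m = 137.938 − y_svg.

Shape 1 is a regular polygon drawn with `<polygon>`. Its stroke #ff00ff means cut at S863, F1326. After flipping Y the toolpath is (162.405,119.220) → (193.860,131.512) → (224.794,117.961) → (237.086,86.506) → (223.535,55.572) → (192.080,43.280) → (161.146,56.831) → (148.854,88.286) → (162.405,119.220), returning to the start.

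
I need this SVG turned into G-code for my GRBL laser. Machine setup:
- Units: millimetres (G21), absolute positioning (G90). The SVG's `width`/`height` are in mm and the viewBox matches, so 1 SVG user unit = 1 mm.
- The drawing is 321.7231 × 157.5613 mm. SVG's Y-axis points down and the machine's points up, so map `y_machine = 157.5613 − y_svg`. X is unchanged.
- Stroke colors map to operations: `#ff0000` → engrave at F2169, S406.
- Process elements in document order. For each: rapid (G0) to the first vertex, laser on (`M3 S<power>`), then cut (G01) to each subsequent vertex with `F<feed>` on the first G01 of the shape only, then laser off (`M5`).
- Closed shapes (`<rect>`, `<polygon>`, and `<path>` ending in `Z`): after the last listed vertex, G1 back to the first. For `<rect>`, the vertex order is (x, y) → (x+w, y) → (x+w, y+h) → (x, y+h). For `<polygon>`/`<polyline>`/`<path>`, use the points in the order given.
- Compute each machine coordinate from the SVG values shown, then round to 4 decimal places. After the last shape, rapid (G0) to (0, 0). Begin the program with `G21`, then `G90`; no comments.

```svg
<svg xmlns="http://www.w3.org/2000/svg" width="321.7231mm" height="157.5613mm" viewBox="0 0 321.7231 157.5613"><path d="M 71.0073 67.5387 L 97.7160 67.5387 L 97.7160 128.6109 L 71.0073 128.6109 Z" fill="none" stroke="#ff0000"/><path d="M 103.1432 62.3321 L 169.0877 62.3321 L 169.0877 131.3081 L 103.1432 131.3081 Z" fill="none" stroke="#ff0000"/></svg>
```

G21
G90
G0 X71.0073 Y90.0226
M3 S406
G01 X97.7160 Y90.0226 F2169
G01 X97.7160 Y28.9504
G01 X71.0073 Y28.9504
G01 X71.0073 Y90.0226
M5
G0 X103.1432 Y95.2292
M3 S406
G01 X169.0877 Y95.2292 F2169
G01 X169.0877 Y26.2532
G01 X103.1432 Y26.2532
G01 X103.1432 Y95.2292
M5
G0 X0.0000 Y0.0000

1 u = 1 mm; y_m = 157.5613 − y.

[1] `<path>` rectangle, #ff0000→engrave S406 F2169: (71.0073,90.0226) → (97.7160,90.0226) → (97.7160,28.9504) → (71.0073,28.9504) → (71.0073,90.0226) (closed)

[2] `<path>` rectangle, #ff0000→engrave S406 F2169: (103.1432,95.2292) → (169.0877,95.2292) → (169.0877,26.2532) → (103.1432,26.2532) → (103.1432,95.2292) (closed)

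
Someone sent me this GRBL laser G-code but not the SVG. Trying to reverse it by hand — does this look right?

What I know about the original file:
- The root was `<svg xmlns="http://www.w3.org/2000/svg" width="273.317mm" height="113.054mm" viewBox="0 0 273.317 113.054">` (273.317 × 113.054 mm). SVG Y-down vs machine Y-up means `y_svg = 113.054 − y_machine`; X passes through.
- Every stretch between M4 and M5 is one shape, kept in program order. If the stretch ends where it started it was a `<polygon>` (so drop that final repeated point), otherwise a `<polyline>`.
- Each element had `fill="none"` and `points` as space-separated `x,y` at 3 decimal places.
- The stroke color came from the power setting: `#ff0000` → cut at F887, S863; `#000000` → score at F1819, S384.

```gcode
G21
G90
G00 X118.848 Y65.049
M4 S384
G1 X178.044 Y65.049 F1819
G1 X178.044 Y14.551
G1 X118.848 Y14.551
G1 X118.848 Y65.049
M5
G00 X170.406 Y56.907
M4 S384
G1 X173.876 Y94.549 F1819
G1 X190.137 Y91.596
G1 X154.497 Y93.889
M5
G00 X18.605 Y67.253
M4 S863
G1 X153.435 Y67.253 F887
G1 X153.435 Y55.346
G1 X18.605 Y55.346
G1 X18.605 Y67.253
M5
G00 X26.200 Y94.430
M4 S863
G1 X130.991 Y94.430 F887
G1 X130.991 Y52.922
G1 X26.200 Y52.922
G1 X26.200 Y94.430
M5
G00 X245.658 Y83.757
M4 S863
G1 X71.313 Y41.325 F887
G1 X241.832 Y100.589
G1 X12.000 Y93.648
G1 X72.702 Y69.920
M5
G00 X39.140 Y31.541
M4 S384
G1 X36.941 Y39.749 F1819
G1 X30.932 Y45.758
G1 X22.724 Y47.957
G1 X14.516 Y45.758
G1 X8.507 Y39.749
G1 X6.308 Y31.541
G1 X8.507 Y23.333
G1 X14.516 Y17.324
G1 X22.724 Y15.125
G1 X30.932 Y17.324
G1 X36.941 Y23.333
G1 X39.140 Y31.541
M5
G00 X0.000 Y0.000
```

y_svg = 113.054 − y_m.

[1] S384→`#000000` (score); closed run; points: 118.848,48.005 178.044,48.005 178.044,98.503 118.848,98.503

[2] S384→`#000000` (score); open run; points: 170.406,56.147 173.876,18.505 190.137,21.458 154.497,19.165

[3] S863→`#ff0000` (cut); closed run; points: 18.605,45.801 153.435,45.801 153.435,57.708 18.605,57.708

[4] S863→`#ff0000` (cut); closed run; points: 26.200,18.624 130.991,18.624 130.991,60.132 26.200,60.132

[5] S863→`#ff0000` (cut); open run; points: 245.658,29.297 71.313,71.729 241.832,12.465 12.000,19.406 72.702,43.134

[6] S384→`#000000` (score); closed run; points: 39.140,81.513 36.941,73.305 30.932,67.296 22.724,65.097 14.516,67.296 8.507,73.305 6.308,81.513 8.507,89.721 14.516,95.730 22.724,97.929 30.932,95.730 36.941,89.721

<svg xmlns="http://www.w3.org/2000/svg" width="273.317mm" height="113.054mm" viewBox="0 0 273.317 113.054">
  <polygon points="118.848,48.005 178.044,48.005 178.044,98.503 118.848,98.503" fill="none" stroke="#000000"/>
  <polyline points="170.406,56.147 173.876,18.505 190.137,21.458 154.497,19.165" fill="none" stroke="#000000"/>
  <polygon points="18.605,45.801 153.435,45.801 153.435,57.708 18.605,57.708" fill="none" stroke="#ff0000"/>
  <polygon points="26.200,18.624 130.991,18.624 130.991,60.132 26.200,60.132" fill="none" stroke="#ff0000"/>
  <polyline points="245.658,29.297 71.313,71.729 241.832,12.465 12.000,19.406 72.702,43.134" fill="none" stroke="#ff0000"/>
  <polygon points="39.140,81.513 36.941,73.305 30.932,67.296 22.724,65.097 14.516,67.296 8.507,73.305 6.308,81.513 8.507,89.721 14.516,95.730 22.724,97.929 30.932,95.730 36.941,89.721" fill="none" stroke="#000000"/>
</svg>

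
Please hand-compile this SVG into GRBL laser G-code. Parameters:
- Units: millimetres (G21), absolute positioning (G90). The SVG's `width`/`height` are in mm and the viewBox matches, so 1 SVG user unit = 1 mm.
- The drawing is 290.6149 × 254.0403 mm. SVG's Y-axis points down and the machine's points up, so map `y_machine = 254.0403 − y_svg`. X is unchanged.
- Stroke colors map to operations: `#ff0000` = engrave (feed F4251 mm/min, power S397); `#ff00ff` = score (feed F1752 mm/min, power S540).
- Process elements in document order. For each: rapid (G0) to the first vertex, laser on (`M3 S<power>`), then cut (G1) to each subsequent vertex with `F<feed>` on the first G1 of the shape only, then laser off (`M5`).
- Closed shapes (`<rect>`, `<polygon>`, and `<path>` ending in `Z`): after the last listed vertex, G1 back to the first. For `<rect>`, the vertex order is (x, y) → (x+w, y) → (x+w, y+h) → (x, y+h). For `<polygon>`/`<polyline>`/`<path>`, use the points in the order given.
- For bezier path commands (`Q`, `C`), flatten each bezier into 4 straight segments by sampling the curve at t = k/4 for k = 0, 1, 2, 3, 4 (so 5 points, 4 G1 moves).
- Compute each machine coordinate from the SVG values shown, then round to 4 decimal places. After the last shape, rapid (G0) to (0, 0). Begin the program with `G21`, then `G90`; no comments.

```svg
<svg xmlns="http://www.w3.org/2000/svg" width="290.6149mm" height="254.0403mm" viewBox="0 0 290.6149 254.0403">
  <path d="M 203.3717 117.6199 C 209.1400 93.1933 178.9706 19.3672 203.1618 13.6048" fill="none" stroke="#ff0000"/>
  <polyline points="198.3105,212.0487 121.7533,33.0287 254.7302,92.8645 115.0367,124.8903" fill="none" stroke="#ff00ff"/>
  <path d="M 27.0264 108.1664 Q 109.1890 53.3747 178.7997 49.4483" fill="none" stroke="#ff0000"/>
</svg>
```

viewBox `0 0 290.6149 254.0403` with mm width/height → 1 unit = 1 mm. Flip: y_m = 254.0403 − y_svg.

**Shape 1** — `<path>` cubic bezier, stroke `#ff0000` → engrave (S397, F4251). Control points (SVG): P0=(203.3717,117.6199), P1=(209.1400,93.1933), P2=(178.9706,19.3672), P3=(203.1618,13.6048); sampled at t=k/4. Machine vertices: (203.3717,136.4204) → (202.3705,162.1674) → (196.3582,195.4270) → (193.8001,225.1871) → (203.1618,240.4355). Open path.

**Shape 2** — `<polyline>` open polyline, stroke `#ff00ff` → score (S540, F1752). Machine vertices: (198.3105,41.9916) → (121.7533,221.0116) → (254.7302,161.1758) → (115.0367,129.1500). Open path.

**Shape 3** — `<path>` quadratic bezier, stroke `#ff0000` → engrave (S397, F4251). Control points (SVG): P0=(27.0264,108.1664), P1=(109.1890,53.3747), P2=(178.7997,49.4483); sampled at t=k/4. Machine vertices: (27.0264,145.8739) → (67.3232,170.0907) → (106.0510,187.9493) → (143.2099,199.4497) → (178.7997,204.5920). Open path.

G21
G90
G0 X203.3717 Y136.4204
M3 S397
G1 X202.3705 Y162.1674 F4251
G1 X196.3582 Y195.4270
G1 X193.8001 Y225.1871
G1 X203.1618 Y240.4355
M5
G0 X198.3105 Y41.9916
M3 S540
G1 X121.7533 Y221.0116 F1752
G1 X254.7302 Y161.1758
G1 X115.0367 Y129.1500
M5
G0 X27.0264 Y145.8739
M3 S397
G1 X67.3232 Y170.0907 F4251
G1 X106.0510 Y187.9493
G1 X143.2099 Y199.4497
G1 X178.7997 Y204.5920
M5
G0 X0.0000 Y0.0000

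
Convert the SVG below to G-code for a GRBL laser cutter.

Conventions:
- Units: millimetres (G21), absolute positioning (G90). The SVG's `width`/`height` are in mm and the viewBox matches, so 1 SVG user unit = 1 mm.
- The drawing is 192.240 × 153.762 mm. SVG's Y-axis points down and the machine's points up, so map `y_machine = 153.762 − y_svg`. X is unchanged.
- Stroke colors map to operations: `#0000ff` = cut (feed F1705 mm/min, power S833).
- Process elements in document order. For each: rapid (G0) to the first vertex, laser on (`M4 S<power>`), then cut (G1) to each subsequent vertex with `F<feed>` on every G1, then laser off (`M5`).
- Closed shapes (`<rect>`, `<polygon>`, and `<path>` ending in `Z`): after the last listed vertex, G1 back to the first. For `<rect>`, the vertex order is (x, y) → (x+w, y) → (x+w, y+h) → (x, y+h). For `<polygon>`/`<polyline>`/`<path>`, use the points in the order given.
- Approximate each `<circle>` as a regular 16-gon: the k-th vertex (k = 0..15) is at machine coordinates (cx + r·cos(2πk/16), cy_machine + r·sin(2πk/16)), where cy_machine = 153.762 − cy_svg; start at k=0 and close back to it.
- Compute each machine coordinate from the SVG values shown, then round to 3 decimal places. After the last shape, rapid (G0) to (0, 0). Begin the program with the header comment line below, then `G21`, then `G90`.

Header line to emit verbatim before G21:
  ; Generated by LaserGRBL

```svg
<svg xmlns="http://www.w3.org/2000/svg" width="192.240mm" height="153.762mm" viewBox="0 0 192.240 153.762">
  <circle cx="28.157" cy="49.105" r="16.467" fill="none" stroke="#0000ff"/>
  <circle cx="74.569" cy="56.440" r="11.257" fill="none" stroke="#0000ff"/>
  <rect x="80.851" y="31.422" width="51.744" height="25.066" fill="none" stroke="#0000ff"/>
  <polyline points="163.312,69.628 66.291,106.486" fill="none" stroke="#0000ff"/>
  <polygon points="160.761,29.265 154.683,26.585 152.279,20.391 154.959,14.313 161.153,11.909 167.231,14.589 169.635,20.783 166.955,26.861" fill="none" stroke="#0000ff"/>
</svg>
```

; Generated by LaserGRBL
G21
G90
G0 X44.624 Y104.657
M4 S833
G1 X43.371 Y110.959 F1705
G1 X39.801 Y116.301 F1705
G1 X34.459 Y119.871 F1705
G1 X28.157 Y121.124 F1705
G1 X21.855 Y119.871 F1705
G1 X16.513 Y116.301 F1705
G1 X12.943 Y110.959 F1705
G1 X11.690 Y104.657 F1705
G1 X12.943 Y98.355 F1705
G1 X16.513 Y93.013 F1705
G1 X21.855 Y89.443 F1705
G1 X28.157 Y88.190 F1705
G1 X34.459 Y89.443 F1705
G1 X39.801 Y93.013 F1705
G1 X43.371 Y98.355 F1705
G1 X44.624 Y104.657 F1705
M5
G0 X85.826 Y97.322
M4 S833
G1 X84.969 Y101.630 F1705
G1 X82.529 Y105.282 F1705
G1 X78.877 Y107.722 F1705
G1 X74.569 Y108.579 F1705
G1 X70.261 Y107.722 F1705
G1 X66.609 Y105.282 F1705
G1 X64.169 Y101.630 F1705
G1 X63.312 Y97.322 F1705
G1 X64.169 Y93.014 F1705
G1 X66.609 Y89.362 F1705
G1 X70.261 Y86.922 F1705
G1 X74.569 Y86.065 F1705
G1 X78.877 Y86.922 F1705
G1 X82.529 Y89.362 F1705
G1 X84.969 Y93.014 F1705
G1 X85.826 Y97.322 F1705
M5
G0 X80.851 Y122.340
M4 S833
G1 X132.595 Y122.340 F1705
G1 X132.595 Y97.274 F1705
G1 X80.851 Y97.274 F1705
G1 X80.851 Y122.340 F1705
M5
G0 X163.312 Y84.134
M4 S833
G1 X66.291 Y47.276 F1705
M5
G0 X160.761 Y124.497
M4 S833
G1 X154.683 Y127.177 F1705
G1 X152.279 Y133.371 F1705
G1 X154.959 Y139.449 F1705
G1 X161.153 Y141.853 F1705
G1 X167.231 Y139.173 F1705
G1 X169.635 Y132.979 F1705
G1 X166.955 Y126.901 F1705
G1 X160.761 Y124.497 F1705
M5
G0 X0.000 Y0.000

1 u = 1 mm; y_m = 153.762 − y.

[1] `<circle>` circle, #0000ff→cut S833 F1705: (44.624,104.657) → (43.371,110.959) → (39.801,116.301) → (34.459,119.871) → (28.157,121.124) → (21.855,119.871) → (16.513,116.301) → (12.943,110.959) → (11.690,104.657) → (12.943,98.355) → (16.513,93.013) → (21.855,89.443) → (28.157,88.190) → (34.459,89.443) → (39.801,93.013) → (43.371,98.355) → (44.624,104.657) (closed)

[2] `<circle>` circle, #0000ff→cut S833 F1705: (85.826,97.322) → (84.969,101.630) → (82.529,105.282) → (78.877,107.722) → (74.569,108.579) → (70.261,107.722) → (66.609,105.282) → (64.169,101.630) → (63.312,97.322) → (64.169,93.014) → (66.609,89.362) → (70.261,86.922) → (74.569,86.065) → (78.877,86.922) → (82.529,89.362) → (84.969,93.014) → (85.826,97.322) (closed)

[3] `<rect>` rectangle, #0000ff→cut S833 F1705: (80.851,122.340) → (132.595,122.340) → (132.595,97.274) → (80.851,97.274) → (80.851,122.340) (closed)

[4] `<polyline>` line segment, #0000ff→cut S833 F1705: (163.312,84.134) → (66.291,47.276)

[5] `<polygon>` regular polygon, #0000ff→cut S833 F1705: (160.761,124.497) → (154.683,127.177) → (152.279,133.371) → (154.959,139.449) → (161.153,141.853) → (167.231,139.173) → (169.635,132.979) → (166.955,126.901) → (160.761,124.497) (closed)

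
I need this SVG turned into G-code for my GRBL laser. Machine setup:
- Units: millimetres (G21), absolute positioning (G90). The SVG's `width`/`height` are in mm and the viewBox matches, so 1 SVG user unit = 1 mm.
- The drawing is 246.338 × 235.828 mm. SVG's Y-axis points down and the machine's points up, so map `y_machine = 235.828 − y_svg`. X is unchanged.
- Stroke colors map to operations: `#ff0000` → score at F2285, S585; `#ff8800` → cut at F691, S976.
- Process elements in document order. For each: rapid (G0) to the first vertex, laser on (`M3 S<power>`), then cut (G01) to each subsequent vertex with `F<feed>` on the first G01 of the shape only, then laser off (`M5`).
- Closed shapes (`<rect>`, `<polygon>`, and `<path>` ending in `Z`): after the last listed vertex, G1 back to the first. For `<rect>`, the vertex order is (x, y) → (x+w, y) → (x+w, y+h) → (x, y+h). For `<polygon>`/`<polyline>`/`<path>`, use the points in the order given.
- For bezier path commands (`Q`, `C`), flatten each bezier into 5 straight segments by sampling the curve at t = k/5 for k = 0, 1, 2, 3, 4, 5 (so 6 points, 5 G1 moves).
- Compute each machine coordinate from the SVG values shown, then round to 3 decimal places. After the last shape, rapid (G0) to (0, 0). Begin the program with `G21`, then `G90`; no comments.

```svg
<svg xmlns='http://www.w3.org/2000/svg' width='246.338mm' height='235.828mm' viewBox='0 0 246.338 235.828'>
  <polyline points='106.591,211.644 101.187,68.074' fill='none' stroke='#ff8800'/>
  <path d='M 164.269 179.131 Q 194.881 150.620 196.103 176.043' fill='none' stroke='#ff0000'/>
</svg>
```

viewBox `0 0 246.338 235.828` with mm width/height → 1 unit = 1 mm. Flip: y_m = 235.828 − y_svg.

**Shape 1** — `<polyline>` line segment, stroke `#ff8800` → cut (S976, F691). Machine vertices: (106.591,24.184) → (101.187,167.754). Open path.

**Shape 2** — `<path>` quadratic bezier, stroke `#ff0000` → score (S585, F2285). Control points (SVG): P0=(164.269,179.131), P1=(194.881,150.620), P2=(196.103,176.043); sampled at t=k/5. Machine vertices: (164.269,56.697) → (175.338,65.944) → (184.056,70.876) → (190.423,71.494) → (194.439,67.797) → (196.103,59.785). Open path.

G21
G90
G0 X106.591 Y24.184
M3 S976
G01 X101.187 Y167.754 F691
M5
G0 X164.269 Y56.697
M3 S585
G01 X175.338 Y65.944 F2285
G01 X184.056 Y70.876
G01 X190.423 Y71.494
G01 X194.439 Y67.797
G01 X196.103 Y59.785
M5
G0 X0.000 Y0.000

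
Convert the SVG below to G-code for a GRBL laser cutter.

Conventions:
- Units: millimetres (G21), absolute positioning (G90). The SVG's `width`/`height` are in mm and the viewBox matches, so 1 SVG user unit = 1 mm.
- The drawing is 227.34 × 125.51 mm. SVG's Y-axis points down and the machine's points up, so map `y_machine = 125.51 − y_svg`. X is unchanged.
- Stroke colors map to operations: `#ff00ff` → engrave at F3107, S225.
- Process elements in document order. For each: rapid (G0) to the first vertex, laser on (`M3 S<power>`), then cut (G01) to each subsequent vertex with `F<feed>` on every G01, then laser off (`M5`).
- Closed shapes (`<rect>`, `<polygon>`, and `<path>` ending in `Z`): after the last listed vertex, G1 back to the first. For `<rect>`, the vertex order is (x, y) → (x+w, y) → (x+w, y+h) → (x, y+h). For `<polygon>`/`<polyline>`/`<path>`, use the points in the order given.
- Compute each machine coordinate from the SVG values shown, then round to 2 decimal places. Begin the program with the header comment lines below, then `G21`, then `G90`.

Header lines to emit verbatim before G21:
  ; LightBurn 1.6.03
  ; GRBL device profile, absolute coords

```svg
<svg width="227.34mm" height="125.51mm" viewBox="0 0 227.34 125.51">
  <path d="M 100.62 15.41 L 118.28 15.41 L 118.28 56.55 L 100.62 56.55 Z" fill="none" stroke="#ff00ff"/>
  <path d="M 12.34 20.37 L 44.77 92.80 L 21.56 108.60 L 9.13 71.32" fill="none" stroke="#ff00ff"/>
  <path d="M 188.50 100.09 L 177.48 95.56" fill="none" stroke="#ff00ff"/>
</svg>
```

viewBox `0 0 227.34 125.51` with mm width/height → 1 unit = 1 mm. Flip: y_m = 125.51 − y_svg.

**Shape 1** — `<path>` rectangle, stroke `#ff00ff` → engrave (S225, F3107). Machine vertices: (100.62,110.10) → (118.28,110.10) → (118.28,68.96) → (100.62,68.96) → (100.62,110.10). Closed: final G1 returns to the first vertex.

**Shape 2** — `<path>` open polyline, stroke `#ff00ff` → engrave (S225, F3107). Machine vertices: (12.34,105.14) → (44.77,32.71) → (21.56,16.91) → (9.13,54.19). Open path.

**Shape 3** — `<path>` line segment, stroke `#ff00ff` → engrave (S225, F3107). Machine vertices: (188.50,25.42) → (177.48,29.95). Open path.

; LightBurn 1.6.03
; GRBL device profile, absolute coords
G21
G90
G0 X100.62 Y110.10
M3 S225
G01 X118.28 Y110.10 F3107
G01 X118.28 Y68.96 F3107
G01 X100.62 Y68.96 F3107
G01 X100.62 Y110.10 F3107
M5
G0 X12.34 Y105.14
M3 S225
G01 X44.77 Y32.71 F3107
G01 X21.56 Y16.91 F3107
G01 X9.13 Y54.19 F3107
M5
G0 X188.50 Y25.42
M3 S225
G01 X177.48 Y29.95 F3107
M5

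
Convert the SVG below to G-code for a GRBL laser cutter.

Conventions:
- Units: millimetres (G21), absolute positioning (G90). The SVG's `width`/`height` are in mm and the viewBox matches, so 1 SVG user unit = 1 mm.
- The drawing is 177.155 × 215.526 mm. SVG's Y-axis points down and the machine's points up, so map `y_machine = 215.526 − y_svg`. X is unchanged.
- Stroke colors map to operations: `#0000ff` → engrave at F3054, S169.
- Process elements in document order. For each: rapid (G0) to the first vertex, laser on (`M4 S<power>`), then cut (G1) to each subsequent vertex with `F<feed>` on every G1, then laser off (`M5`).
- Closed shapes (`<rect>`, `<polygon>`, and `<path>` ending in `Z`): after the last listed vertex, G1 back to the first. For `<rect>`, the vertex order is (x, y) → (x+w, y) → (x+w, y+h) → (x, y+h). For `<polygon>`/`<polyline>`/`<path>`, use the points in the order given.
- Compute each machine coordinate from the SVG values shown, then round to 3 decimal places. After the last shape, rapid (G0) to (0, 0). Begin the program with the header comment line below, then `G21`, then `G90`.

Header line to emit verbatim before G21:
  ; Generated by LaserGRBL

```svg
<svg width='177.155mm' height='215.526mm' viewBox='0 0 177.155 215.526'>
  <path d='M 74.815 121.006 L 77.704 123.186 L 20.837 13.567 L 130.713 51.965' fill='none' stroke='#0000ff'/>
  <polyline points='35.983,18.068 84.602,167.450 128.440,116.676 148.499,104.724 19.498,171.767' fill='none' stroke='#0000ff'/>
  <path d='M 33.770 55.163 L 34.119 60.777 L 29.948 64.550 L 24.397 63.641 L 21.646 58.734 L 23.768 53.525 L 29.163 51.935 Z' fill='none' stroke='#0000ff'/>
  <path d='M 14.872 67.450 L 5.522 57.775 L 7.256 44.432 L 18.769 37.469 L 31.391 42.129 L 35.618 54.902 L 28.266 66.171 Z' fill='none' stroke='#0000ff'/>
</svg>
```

Since the viewBox matches the mm dimensions, user units are millimetres directly. The only transform is the Y-flip y_m = 215.526 − y_svg.

Shape 1 is a open polyline drawn with `<path>`. Its stroke #0000ff means engrave at S169, F3054. After flipping Y the toolpath is (74.815,94.520) → (77.704,92.340) → (20.837,201.959) → (130.713,163.561).

Shape 2 is a open polyline drawn with `<polyline>`. Its stroke #0000ff means engrave at S169, F3054. After flipping Y the toolpath is (35.983,197.458) → (84.602,48.076) → (128.440,98.850) → (148.499,110.802) → (19.498,43.759).

Shape 3 is a regular polygon drawn with `<path>`. Its stroke #0000ff means engrave at S169, F3054. After flipping Y the toolpath is (33.770,160.363) → (34.119,154.749) → (29.948,150.976) → (24.397,151.885) → (21.646,156.792) → (23.768,162.001) → (29.163,163.591) → (33.770,160.363), returning to the start.

Shape 4 is a regular polygon drawn with `<path>`. Its stroke #0000ff means engrave at S169, F3054. After flipping Y the toolpath is (14.872,148.076) → (5.522,157.751) → (7.256,171.094) → (18.769,178.057) → (31.391,173.397) → (35.618,160.624) → (28.266,149.355) → (14.872,148.076), returning to the start.

; Generated by LaserGRBL
G21
G90
G0 X74.815 Y94.520
M4 S169
G1 X77.704 Y92.340 F3054
G1 X20.837 Y201.959 F3054
G1 X130.713 Y163.561 F3054
M5
G0 X35.983 Y197.458
M4 S169
G1 X84.602 Y48.076 F3054
G1 X128.440 Y98.850 F3054
G1 X148.499 Y110.802 F3054
G1 X19.498 Y43.759 F3054
M5
G0 X33.770 Y160.363
M4 S169
G1 X34.119 Y154.749 F3054
G1 X29.948 Y150.976 F3054
G1 X24.397 Y151.885 F3054
G1 X21.646 Y156.792 F3054
G1 X23.768 Y162.001 F3054
G1 X29.163 Y163.591 F3054
G1 X33.770 Y160.363 F3054
M5
G0 X14.872 Y148.076
M4 S169
G1 X5.522 Y157.751 F3054
G1 X7.256 Y171.094 F3054
G1 X18.769 Y178.057 F3054
G1 X31.391 Y173.397 F3054
G1 X35.618 Y160.624 F3054
G1 X28.266 Y149.355 F3054
G1 X14.872 Y148.076 F3054
M5
G0 X0.000 Y0.000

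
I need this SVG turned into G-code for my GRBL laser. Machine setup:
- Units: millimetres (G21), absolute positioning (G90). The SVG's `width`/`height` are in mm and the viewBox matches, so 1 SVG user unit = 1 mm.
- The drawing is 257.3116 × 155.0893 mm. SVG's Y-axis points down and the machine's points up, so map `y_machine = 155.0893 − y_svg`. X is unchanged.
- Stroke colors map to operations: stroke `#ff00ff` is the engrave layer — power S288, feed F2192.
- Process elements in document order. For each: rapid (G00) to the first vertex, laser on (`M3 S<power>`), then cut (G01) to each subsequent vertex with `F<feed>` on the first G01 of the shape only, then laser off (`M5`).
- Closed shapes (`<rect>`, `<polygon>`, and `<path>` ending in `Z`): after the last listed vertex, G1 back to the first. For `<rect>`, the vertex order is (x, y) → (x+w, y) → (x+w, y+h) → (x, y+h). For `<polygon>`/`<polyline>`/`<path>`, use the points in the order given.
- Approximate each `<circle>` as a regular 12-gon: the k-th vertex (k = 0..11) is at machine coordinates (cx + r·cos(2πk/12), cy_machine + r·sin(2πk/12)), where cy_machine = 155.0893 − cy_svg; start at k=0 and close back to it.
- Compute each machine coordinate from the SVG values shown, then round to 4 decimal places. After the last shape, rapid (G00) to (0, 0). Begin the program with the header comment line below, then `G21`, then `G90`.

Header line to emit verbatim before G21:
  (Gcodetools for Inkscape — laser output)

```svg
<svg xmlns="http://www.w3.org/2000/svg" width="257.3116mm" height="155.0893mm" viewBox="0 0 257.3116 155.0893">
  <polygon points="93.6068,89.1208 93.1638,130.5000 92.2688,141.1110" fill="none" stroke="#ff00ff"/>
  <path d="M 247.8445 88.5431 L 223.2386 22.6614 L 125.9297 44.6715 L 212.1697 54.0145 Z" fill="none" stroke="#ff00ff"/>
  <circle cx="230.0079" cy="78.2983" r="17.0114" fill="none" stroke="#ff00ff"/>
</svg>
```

1 u = 1 mm; y_m = 155.0893 − y.

[1] `<polygon>` closed polygon, #ff00ff→engrave S288 F2192: (93.6068,65.9685) → (93.1638,24.5893) → (92.2688,13.9783) → (93.6068,65.9685) (closed)

[2] `<path>` closed polygon, #ff00ff→engrave S288 F2192: (247.8445,66.5462) → (223.2386,132.4279) → (125.9297,110.4178) → (212.1697,101.0748) → (247.8445,66.5462) (closed)

[3] `<circle>` circle, #ff00ff→engrave S288 F2192: (247.0193,76.7910) → (244.7402,85.2967) → (238.5136,91.5233) → (230.0079,93.8024) → (221.5022,91.5233) → (215.2756,85.2967) → (212.9965,76.7910) → (215.2756,68.2853) → (221.5022,62.0587) → (230.0079,59.7796) → (238.5136,62.0587) → (244.7402,68.2853) → (247.0193,76.7910) (closed)

(Gcodetools for Inkscape — laser output)
G21
G90
G00 X93.6068 Y65.9685
M3 S288
G01 X93.1638 Y24.5893 F2192
G01 X92.2688 Y13.9783
G01 X93.6068 Y65.9685
M5
G00 X247.8445 Y66.5462
M3 S288
G01 X223.2386 Y132.4279 F2192
G01 X125.9297 Y110.4178
G01 X212.1697 Y101.0748
G01 X247.8445 Y66.5462
M5
G00 X247.0193 Y76.7910
M3 S288
G01 X244.7402 Y85.2967 F2192
G01 X238.5136 Y91.5233
G01 X230.0079 Y93.8024
G01 X221.5022 Y91.5233
G01 X215.2756 Y85.2967
G01 X212.9965 Y76.7910
G01 X215.2756 Y68.2853
G01 X221.5022 Y62.0587
G01 X230.0079 Y59.7796
G01 X238.5136 Y62.0587
G01 X244.7402 Y68.2853
G01 X247.0193 Y76.7910
M5
G00 X0.0000 Y0.0000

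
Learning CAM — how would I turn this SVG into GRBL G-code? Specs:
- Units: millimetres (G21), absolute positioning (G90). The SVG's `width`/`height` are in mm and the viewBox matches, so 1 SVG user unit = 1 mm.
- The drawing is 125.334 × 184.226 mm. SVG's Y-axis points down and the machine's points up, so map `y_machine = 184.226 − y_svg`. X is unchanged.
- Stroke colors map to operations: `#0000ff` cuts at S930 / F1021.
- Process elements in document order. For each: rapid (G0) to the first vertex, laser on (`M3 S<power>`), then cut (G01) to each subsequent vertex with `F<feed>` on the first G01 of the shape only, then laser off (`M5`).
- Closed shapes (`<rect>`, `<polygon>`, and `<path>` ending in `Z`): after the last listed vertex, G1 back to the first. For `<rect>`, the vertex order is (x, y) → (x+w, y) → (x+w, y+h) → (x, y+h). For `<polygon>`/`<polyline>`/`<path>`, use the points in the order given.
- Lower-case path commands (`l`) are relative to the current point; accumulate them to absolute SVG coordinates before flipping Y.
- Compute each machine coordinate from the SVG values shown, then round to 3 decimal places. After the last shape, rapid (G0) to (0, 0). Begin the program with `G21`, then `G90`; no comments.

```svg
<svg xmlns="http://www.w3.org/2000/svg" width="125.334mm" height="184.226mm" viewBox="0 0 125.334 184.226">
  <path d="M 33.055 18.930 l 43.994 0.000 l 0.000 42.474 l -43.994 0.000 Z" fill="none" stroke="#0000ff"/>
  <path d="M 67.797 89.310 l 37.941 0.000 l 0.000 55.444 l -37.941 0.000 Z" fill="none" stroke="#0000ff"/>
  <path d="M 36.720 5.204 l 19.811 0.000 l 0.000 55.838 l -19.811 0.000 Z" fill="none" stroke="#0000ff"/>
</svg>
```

1 u = 1 mm; y_m = 184.226 − y.

[1] `<path>` rectangle, #0000ff→cut S930 F1021: (33.055,165.296) → (77.049,165.296) → (77.049,122.822) → (33.055,122.822) → (33.055,165.296) (closed)

[2] `<path>` rectangle, #0000ff→cut S930 F1021: (67.797,94.916) → (105.738,94.916) → (105.738,39.472) → (67.797,39.472) → (67.797,94.916) (closed)

[3] `<path>` rectangle, #0000ff→cut S930 F1021: (36.720,179.022) → (56.531,179.022) → (56.531,123.184) → (36.720,123.184) → (36.720,179.022) (closed)

G21
G90
G0 X33.055 Y165.296
M3 S930
G01 X77.049 Y165.296 F1021
G01 X77.049 Y122.822
G01 X33.055 Y122.822
G01 X33.055 Y165.296
M5
G0 X67.797 Y94.916
M3 S930
G01 X105.738 Y94.916 F1021
G01 X105.738 Y39.472
G01 X67.797 Y39.472
G01 X67.797 Y94.916
M5
G0 X36.720 Y179.022
M3 S930
G01 X56.531 Y179.022 F1021
G01 X56.531 Y123.184
G01 X36.720 Y123.184
G01 X36.720 Y179.022
M5
G0 X0.000 Y0.000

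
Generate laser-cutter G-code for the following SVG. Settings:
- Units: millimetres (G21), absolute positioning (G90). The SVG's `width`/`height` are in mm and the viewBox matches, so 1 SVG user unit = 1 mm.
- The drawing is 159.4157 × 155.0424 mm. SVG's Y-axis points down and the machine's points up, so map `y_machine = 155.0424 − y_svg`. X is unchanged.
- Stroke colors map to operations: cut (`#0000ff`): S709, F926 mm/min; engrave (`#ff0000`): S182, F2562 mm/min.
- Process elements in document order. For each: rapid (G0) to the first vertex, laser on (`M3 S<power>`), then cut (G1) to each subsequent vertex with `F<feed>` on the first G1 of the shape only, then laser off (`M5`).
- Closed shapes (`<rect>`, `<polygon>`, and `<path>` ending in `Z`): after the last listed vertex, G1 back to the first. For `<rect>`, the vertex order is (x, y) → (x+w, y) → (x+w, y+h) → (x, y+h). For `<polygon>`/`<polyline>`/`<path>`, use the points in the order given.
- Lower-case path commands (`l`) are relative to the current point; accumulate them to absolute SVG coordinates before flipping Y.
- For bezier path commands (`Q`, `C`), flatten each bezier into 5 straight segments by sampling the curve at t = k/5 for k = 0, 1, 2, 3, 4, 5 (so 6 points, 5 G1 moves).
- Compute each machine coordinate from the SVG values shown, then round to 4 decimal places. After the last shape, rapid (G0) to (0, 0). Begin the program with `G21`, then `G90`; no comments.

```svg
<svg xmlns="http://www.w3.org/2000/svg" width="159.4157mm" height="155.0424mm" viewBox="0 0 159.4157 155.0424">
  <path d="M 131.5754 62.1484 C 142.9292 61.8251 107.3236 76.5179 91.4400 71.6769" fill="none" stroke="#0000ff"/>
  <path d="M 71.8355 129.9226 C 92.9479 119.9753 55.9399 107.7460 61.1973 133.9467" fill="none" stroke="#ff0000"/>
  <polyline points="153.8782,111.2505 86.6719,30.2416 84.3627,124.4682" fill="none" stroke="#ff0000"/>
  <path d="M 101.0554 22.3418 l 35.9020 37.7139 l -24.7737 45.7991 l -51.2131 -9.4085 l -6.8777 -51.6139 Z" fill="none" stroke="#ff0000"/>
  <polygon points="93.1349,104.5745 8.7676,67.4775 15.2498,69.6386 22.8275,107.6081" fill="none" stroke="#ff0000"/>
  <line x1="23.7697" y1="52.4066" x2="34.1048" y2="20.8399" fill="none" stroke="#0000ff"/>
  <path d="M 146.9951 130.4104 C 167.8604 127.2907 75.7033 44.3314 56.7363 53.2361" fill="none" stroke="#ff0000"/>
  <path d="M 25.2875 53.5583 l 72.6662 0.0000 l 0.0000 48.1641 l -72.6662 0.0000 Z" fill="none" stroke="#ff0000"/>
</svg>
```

G21
G90
G0 X131.5754 Y92.8940
M3 S709
G1 X133.2860 Y91.5624 F926
G1 X126.9271 Y88.2854
G1 X115.6993 Y84.7213
G1 X102.8033 Y82.5286
G1 X91.4400 Y83.3655
M5
G0 X71.8355 Y25.1198
M3 S182
G1 X78.3316 Y31.0363 F2562
G1 X75.6973 Y35.5464
G1 X68.7511 Y36.6957
G1 X62.3116 Y32.5302
G1 X61.1973 Y21.0957
M5
G0 X153.8782 Y43.7919
M3 S182
G1 X86.6719 Y124.8008 F2562
G1 X84.3627 Y30.5742
M5
G0 X101.0554 Y132.7006
M3 S182
G1 X136.9574 Y94.9867 F2562
G1 X112.1837 Y49.1876
G1 X60.9706 Y58.5961
G1 X54.0929 Y110.2100
G1 X101.0554 Y132.7006
M5
G0 X93.1349 Y50.4679
M3 S182
G1 X8.7676 Y87.5649 F2562
G1 X15.2498 Y85.4038
G1 X22.8275 Y47.4343
G1 X93.1349 Y50.4679
M5
G0 X23.7697 Y102.6358
M3 S709
G1 X34.1048 Y134.2025 F926
M5
G0 X146.9951 Y24.6320
M3 S182
G1 X147.4413 Y34.7109 F2562
G1 X129.7003 Y55.7096
G1 X102.7103 Y79.3863
G1 X75.4096 Y97.4991
G1 X56.7363 Y101.8063
M5
G0 X25.2875 Y101.4841
M3 S182
G1 X97.9537 Y101.4841 F2562
G1 X97.9537 Y53.3200
G1 X25.2875 Y53.3200
G1 X25.2875 Y101.4841
M5
G0 X0.0000 Y0.0000

1 u = 1 mm; y_m = 155.0424 − y.

[1] `<path>` cubic bezier, #0000ff→cut S709 F926: (131.5754,92.8940) → (133.2860,91.5624) → (126.9271,88.2854) → (115.6993,84.7213) → (102.8033,82.5286) → (91.4400,83.3655)

[2] `<path>` cubic bezier, #ff0000→engrave S182 F2562: (71.8355,25.1198) → (78.3316,31.0363) → (75.6973,35.5464) → (68.7511,36.6957) → (62.3116,32.5302) → (61.1973,21.0957)

[3] `<polyline>` open polyline, #ff0000→engrave S182 F2562: (153.8782,43.7919) → (86.6719,124.8008) → (84.3627,30.5742)

[4] `<path>` regular polygon, #ff0000→engrave S182 F2562: (101.0554,132.7006) → (136.9574,94.9867) → (112.1837,49.1876) → (60.9706,58.5961) → (54.0929,110.2100) → (101.0554,132.7006) (closed)

[5] `<polygon>` closed polygon, #ff0000→engrave S182 F2562: (93.1349,50.4679) → (8.7676,87.5649) → (15.2498,85.4038) → (22.8275,47.4343) → (93.1349,50.4679) (closed)

[6] `<line>` line segment, #0000ff→cut S709 F926: (23.7697,102.6358) → (34.1048,134.2025)

[7] `<path>` cubic bezier, #ff0000→engrave S182 F2562: (146.9951,24.6320) → (147.4413,34.7109) → (129.7003,55.7096) → (102.7103,79.3863) → (75.4096,97.4991) → (56.7363,101.8063)

[8] `<path>` rectangle, #ff0000→engrave S182 F2562: (25.2875,101.4841) → (97.9537,101.4841) → (97.9537,53.3200) → (25.2875,53.3200) → (25.2875,101.4841) (closed)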